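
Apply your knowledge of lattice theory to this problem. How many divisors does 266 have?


Divisors of 266: [1, 2, 7, 14, 19, 38, 133, 266]
Count: 8


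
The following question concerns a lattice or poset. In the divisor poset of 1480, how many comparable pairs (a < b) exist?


A comparable pair {a,b} has a < b or b < a in the order.
Count unordered pairs where one element is strictly below the other.
Examples: {1,2}, {1,4}, {1,5}, {1,8}, ...
Total comparable pairs: 74


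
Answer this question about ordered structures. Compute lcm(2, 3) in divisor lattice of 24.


In a divisor lattice, join = lcm (least common multiple).
gcd(2,3) = 1
lcm(2,3) = 2*3/gcd = 6/1 = 6


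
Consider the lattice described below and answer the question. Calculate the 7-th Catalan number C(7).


C(n) = C(2n, n) / (n+1).
C(14, 7) = 3432
C(7) = 3432 / 8 = 429


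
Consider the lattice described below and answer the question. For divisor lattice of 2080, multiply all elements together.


Divisors of 2080: [1, 2, 4, 5, 8, 10, 13, 16, 20, 26, 32, 40, 52, 65, 80, 104, 130, 160, 208, 260, 416, 520, 1040, 2080]
Product = n^(d(n)/2) = 2080^(24/2)
Product = 6557827967253220516257857536000000000000


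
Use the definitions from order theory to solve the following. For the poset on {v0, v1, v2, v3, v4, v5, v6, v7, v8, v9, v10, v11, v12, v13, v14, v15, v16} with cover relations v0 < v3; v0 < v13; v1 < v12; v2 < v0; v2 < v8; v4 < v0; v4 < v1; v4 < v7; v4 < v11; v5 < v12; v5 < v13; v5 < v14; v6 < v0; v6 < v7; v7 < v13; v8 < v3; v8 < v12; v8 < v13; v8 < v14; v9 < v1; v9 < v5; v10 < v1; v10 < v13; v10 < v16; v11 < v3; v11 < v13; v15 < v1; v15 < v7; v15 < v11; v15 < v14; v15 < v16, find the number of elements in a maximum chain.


A chain is a totally ordered subset; we count the number of elements in a maximum chain.
Compute, for each element x, the size of the longest chain ending at x:
  v2: 1
  v4: 1
  v6: 1
  v9: 1
  v10: 1
  v15: 1
  ...
A maximum chain: v2 < v0 < v3
Number of elements in the longest chain: 3


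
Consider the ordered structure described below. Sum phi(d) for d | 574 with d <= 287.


Divisors of 574 up to 287: [1, 2, 7, 14, 41, 82, 287]
phi values: [1, 1, 6, 6, 40, 40, 240]
Sum = 334


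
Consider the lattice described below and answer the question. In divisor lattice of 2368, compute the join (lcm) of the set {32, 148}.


In a divisor lattice, join = lcm (least common multiple).
Compute lcm iteratively: start with first element, then lcm(current, next).
Elements: [32, 148]
lcm(32,148) = 1184
Final lcm = 1184


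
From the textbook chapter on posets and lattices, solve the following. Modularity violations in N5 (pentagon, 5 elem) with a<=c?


Modular law: if a <= c then a v (b ^ c) = (a v b) ^ c.
Check all triples (a,b,c) with a <= c among 5 elements.
  e.g. a=a, b=c, c=b: lhs=a != rhs=b
Total violating triples: 1


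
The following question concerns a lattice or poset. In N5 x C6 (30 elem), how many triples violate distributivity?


Distributive law: a ^ (b v c) = (a ^ b) v (a ^ c).
Check all 30^3 = 27000 ordered triples (a,b,c).
  e.g. a=(b,0), b=(a,0), c=(c,0): lhs=(b,0) != rhs=(a,0)
  e.g. a=(b,0), b=(a,0), c=(c,1): lhs=(b,0) != rhs=(a,0)
Total violating triples: 432


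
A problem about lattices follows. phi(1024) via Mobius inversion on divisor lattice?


phi(n) = n * prod_{p|n} (1 - 1/p).
Prime divisors of 1024: [2]
phi(1024) = 1024 * (1 - 1/2)
phi(1024) = 512


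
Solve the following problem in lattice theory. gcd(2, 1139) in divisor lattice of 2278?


Meet=gcd.
gcd(2,1139)=1


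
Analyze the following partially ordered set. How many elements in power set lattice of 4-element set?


Power set = 2^n.
2^4 = 16


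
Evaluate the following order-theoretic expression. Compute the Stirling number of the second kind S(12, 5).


S(n,k) = k*S(n-1,k) + S(n-1,k-1).
S(11,5) = 246730, S(11,4) = 145750
S(12,5) = 5*246730 + 145750 = 1233650 + 145750
S(12,5) = 1379400


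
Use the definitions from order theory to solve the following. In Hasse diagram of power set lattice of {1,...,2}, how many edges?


A cover relation a -< b holds when a < b with no c strictly between.
Cover relations:
  {} -< {1}
  {} -< {2}
  {1} -< {1,2}
  {2} -< {1,2}
Total: 4


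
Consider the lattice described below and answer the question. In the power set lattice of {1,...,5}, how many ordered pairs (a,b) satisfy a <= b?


The order relation is {(a,b) : a <= b}, reflexive so it includes (a,a).
Examples: ({},{}), ({},{1,2}), ({},{1,2,3}), ({},{1,2,3,4}), ({},{1,2,3,4,5}), ...
Total ordered pairs: 243


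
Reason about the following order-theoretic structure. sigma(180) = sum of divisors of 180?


sigma(n) = sum of divisors.
Divisors of 180: [1, 2, 3, 4, 5, 6, 9, 10, 12, 15, 18, 20, 30, 36, 45, 60, 90, 180]
Sum = 546


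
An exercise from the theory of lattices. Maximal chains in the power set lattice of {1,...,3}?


A maximal chain goes from the minimum element to a maximal element via cover relations.
Counting all min-to-max paths in the cover graph.
Total maximal chains: 6


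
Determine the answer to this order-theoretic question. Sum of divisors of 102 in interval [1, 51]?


Interval [1,51] in divisors of 102: [1, 3, 17, 51]
Sum = 72


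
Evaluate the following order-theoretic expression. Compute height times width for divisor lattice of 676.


Height = length of longest chain minus 1; width = size of largest antichain.
A maximum chain: 1 | 13 | 169 | 338 | 676  (height 4).
A maximum antichain: {4, 26, 169}  (width 3).
Product = 4 * 3 = 12


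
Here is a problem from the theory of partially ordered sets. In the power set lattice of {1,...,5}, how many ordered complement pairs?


Complement pair (a,b): a meet b = bottom, a join b = top.
Here: A intersect B = {} and A union B = {1,...,5}.
Pairs found: ({},{1,2,3,4,5}), ({1},{2,3,4,5}), ({2},{1,3,4,5}), ({3},{1,2,4,5}), ... (28 more)
Total ordered pairs: 32


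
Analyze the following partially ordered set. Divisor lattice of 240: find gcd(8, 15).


In a divisor lattice, meet = gcd (greatest common divisor).
By Euclidean algorithm or factoring: gcd(8,15) = 1


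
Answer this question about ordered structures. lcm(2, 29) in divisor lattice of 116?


Join=lcm.
gcd(2,29)=1
lcm=58


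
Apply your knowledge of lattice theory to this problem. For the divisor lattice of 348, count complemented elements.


An element a is complemented if some b has a meet b = bottom, a join b = top.
a is complemented iff gcd(a, n/a)=1, i.e. a is a unitary divisor of 348.
Complemented elements: 1, 3, 4, 12, 29, 87, ... (2 more)
Count: 8


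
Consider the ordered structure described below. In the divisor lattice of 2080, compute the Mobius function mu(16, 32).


In a divisor lattice, mu(a,b) = mu(b/a) where mu is the classical Mobius function.
b/a = 32/16 = 2
Prime factorization of 2: primes [2]
2 is squarefree with 1 prime factor(s), so mu(2) = (-1)^1 = -1


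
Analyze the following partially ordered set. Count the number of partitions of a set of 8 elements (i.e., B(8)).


B(n) = number of set partitions of an n-element set.
B(n) satisfies the recurrence: B(n+1) = sum_k C(n,k)*B(k).
B(8) = 4140


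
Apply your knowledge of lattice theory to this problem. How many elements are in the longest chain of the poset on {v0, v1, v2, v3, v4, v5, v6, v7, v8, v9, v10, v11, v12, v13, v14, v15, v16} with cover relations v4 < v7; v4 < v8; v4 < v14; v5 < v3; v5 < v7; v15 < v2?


A chain is a totally ordered subset; we count the number of elements in a maximum chain.
Compute, for each element x, the size of the longest chain ending at x:
  v0: 1
  v1: 1
  v4: 1
  v5: 1
  v6: 1
  v9: 1
  ...
A maximum chain: v15 < v2
Number of elements in the longest chain: 2


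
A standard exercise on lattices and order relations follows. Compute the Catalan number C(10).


C(n) = C(2n, n) / (n+1).
C(20, 10) = 184756
C(10) = 184756 / 11 = 16796


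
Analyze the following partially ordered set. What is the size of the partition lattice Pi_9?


B(n) = number of set partitions of an n-element set.
B(n) satisfies the recurrence: B(n+1) = sum_k C(n,k)*B(k).
B(9) = 21147


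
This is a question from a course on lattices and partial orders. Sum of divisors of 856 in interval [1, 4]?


Interval [1,4] in divisors of 856: [1, 2, 4]
Sum = 7


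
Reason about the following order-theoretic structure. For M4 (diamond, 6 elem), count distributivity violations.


Distributive law: a ^ (b v c) = (a ^ b) v (a ^ c).
Check all 6^3 = 216 ordered triples (a,b,c).
  e.g. a=a1, b=a2, c=a3: lhs=a1 != rhs=0
  e.g. a=a1, b=a2, c=a4: lhs=a1 != rhs=0
Total violating triples: 24


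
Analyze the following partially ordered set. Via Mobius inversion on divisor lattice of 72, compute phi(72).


phi(n) = n * prod_{p|n} (1 - 1/p).
Prime divisors of 72: [2, 3]
phi(72) = 72 * (1 - 1/2) * (1 - 1/3)
phi(72) = 24


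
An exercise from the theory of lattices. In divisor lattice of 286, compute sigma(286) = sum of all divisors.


sigma(n) = sum of divisors.
Divisors of 286: [1, 2, 11, 13, 22, 26, 143, 286]
Sum = 504


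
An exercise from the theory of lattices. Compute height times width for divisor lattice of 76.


Height = length of longest chain minus 1; width = size of largest antichain.
A maximum chain: 1 | 19 | 38 | 76  (height 3).
A maximum antichain: {2, 19}  (width 2).
Product = 3 * 2 = 6


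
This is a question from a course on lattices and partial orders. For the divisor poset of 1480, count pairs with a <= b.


The order relation is {(a,b) : a <= b}, reflexive so it includes (a,a).
Examples: (1,1), (1,10), (1,148), (1,1480), (1,185), ...
Total ordered pairs: 90


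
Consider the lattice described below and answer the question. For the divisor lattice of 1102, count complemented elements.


An element a is complemented if some b has a meet b = bottom, a join b = top.
a is complemented iff gcd(a, n/a)=1, i.e. a is a unitary divisor of 1102.
Complemented elements: 1, 2, 19, 29, 38, 58, ... (2 more)
Count: 8


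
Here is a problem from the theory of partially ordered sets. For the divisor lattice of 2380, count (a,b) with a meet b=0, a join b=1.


Complement pair (a,b): a meet b = bottom, a join b = top.
Here: gcd(a,b)=1 and lcm(a,b)=2380, i.e. a*b=2380 with a,b coprime.
Pairs found: (1,2380), (4,595), (5,476), (7,340), ... (12 more)
Total ordered pairs: 16


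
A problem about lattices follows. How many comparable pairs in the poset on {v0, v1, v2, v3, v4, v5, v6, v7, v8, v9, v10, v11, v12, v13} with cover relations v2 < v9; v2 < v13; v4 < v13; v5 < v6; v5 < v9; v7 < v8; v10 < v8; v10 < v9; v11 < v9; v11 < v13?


A comparable pair {a,b} has a < b or b < a in the order.
Count unordered pairs where one element is strictly below the other.
Examples: {v2,v9}, {v2,v13}, {v4,v13}, {v5,v6}, ...
Total comparable pairs: 10


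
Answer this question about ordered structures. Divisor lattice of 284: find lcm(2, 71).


In a divisor lattice, join = lcm (least common multiple).
gcd(2,71) = 1
lcm(2,71) = 2*71/gcd = 142/1 = 142


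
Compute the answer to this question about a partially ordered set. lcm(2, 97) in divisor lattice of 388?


Join=lcm.
gcd(2,97)=1
lcm=194


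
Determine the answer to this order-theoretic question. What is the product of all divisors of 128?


Divisors of 128: [1, 2, 4, 8, 16, 32, 64, 128]
Product = n^(d(n)/2) = 128^(8/2)
Product = 268435456


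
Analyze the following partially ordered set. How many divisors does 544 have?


Divisors of 544: [1, 2, 4, 8, 16, 17, 32, 34, 68, 136, 272, 544]
Count: 12


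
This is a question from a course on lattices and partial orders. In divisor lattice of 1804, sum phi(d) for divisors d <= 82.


Divisors of 1804 up to 82: [1, 2, 4, 11, 22, 41, 44, 82]
phi values: [1, 1, 2, 10, 10, 40, 20, 40]
Sum = 124


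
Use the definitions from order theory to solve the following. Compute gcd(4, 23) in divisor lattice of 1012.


In a divisor lattice, meet = gcd (greatest common divisor).
By Euclidean algorithm or factoring: gcd(4,23) = 1


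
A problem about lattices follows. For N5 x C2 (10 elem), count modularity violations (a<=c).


Modular law: if a <= c then a v (b ^ c) = (a v b) ^ c.
Check all triples (a,b,c) with a <= c among 10 elements.
  e.g. a=(a,0), b=(c,0), c=(b,0): lhs=(a,0) != rhs=(b,0)
  e.g. a=(a,0), b=(c,1), c=(b,0): lhs=(a,0) != rhs=(b,0)
Total violating triples: 6


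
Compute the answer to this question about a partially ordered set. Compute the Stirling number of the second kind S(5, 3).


S(n,k) = k*S(n-1,k) + S(n-1,k-1).
S(4,3) = 6, S(4,2) = 7
S(5,3) = 3*6 + 7 = 18 + 7
S(5,3) = 25


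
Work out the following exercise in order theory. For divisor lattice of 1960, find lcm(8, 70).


In a divisor lattice, join = lcm (least common multiple).
Compute lcm iteratively: start with first element, then lcm(current, next).
Elements: [8, 70]
lcm(8,70) = 280
Final lcm = 280


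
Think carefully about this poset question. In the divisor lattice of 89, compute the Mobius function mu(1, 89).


In a divisor lattice, mu(a,b) = mu(b/a) where mu is the classical Mobius function.
b/a = 89/1 = 89
Prime factorization of 89: primes [89]
89 is squarefree with 1 prime factor(s), so mu(89) = (-1)^1 = -1


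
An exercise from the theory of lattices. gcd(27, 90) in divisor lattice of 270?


Meet=gcd.
gcd(27,90)=9


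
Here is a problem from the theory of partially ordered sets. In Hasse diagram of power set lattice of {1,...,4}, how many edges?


A cover relation a -< b holds when a < b with no c strictly between.
Cover relations:
  {} -< {1}
  {} -< {2}
  {} -< {3}
  {} -< {4}
  {1} -< {1,2}
  {1} -< {1,3}
  {1} -< {1,4}
  {2} -< {1,2}
  ...24 more
Total: 32


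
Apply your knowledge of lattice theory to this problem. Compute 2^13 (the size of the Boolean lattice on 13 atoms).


Power set = 2^n.
2^13 = 8192


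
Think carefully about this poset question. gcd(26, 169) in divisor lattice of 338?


Meet=gcd.
gcd(26,169)=13


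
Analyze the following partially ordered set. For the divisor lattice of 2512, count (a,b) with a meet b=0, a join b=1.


Complement pair (a,b): a meet b = bottom, a join b = top.
Here: gcd(a,b)=1 and lcm(a,b)=2512, i.e. a*b=2512 with a,b coprime.
Pairs found: (1,2512), (16,157), (157,16), (2512,1)
Total ordered pairs: 4


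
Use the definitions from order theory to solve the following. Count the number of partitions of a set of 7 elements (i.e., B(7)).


B(n) = number of set partitions of an n-element set.
B(n) satisfies the recurrence: B(n+1) = sum_k C(n,k)*B(k).
B(7) = 877


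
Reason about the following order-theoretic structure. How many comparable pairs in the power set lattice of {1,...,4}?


A comparable pair {a,b} has a < b or b < a in the order.
Count unordered pairs where one element is strictly below the other.
Examples: {{},{1}}, {{},{2}}, {{},{3}}, {{},{4}}, ...
Total comparable pairs: 65


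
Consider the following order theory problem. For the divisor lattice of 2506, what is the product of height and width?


Height = length of longest chain minus 1; width = size of largest antichain.
A maximum chain: 1 | 179 | 1253 | 2506  (height 3).
A maximum antichain: {2, 7, 179}  (width 3).
Product = 3 * 3 = 9


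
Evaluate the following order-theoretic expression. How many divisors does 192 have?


Divisors of 192: [1, 2, 3, 4, 6, 8, 12, 16, 24, 32, 48, 64, 96, 192]
Count: 14


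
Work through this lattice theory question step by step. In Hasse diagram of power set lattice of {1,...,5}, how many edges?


A cover relation a -< b holds when a < b with no c strictly between.
Cover relations:
  {} -< {1}
  {} -< {2}
  {} -< {3}
  {} -< {4}
  {} -< {5}
  {1} -< {1,2}
  {1} -< {1,3}
  {1} -< {1,4}
  ...72 more
Total: 80


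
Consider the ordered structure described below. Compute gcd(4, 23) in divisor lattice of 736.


In a divisor lattice, meet = gcd (greatest common divisor).
By Euclidean algorithm or factoring: gcd(4,23) = 1


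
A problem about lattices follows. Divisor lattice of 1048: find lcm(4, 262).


In a divisor lattice, join = lcm (least common multiple).
gcd(4,262) = 2
lcm(4,262) = 4*262/gcd = 1048/2 = 524


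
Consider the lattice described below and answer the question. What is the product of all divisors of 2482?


Divisors of 2482: [1, 2, 17, 34, 73, 146, 1241, 2482]
Product = n^(d(n)/2) = 2482^(8/2)
Product = 37949591784976


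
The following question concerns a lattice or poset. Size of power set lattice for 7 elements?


Power set = 2^n.
2^7 = 128


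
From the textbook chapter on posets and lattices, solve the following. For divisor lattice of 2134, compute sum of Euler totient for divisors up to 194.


Divisors of 2134 up to 194: [1, 2, 11, 22, 97, 194]
phi values: [1, 1, 10, 10, 96, 96]
Sum = 214


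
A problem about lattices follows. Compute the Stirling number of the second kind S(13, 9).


S(n,k) = k*S(n-1,k) + S(n-1,k-1).
S(12,9) = 22275, S(12,8) = 159027
S(13,9) = 9*22275 + 159027 = 200475 + 159027
S(13,9) = 359502


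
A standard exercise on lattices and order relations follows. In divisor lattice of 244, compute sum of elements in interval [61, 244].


Interval [61,244] in divisors of 244: [61, 122, 244]
Sum = 427


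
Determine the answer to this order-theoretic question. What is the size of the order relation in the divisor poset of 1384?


The order relation is {(a,b) : a <= b}, reflexive so it includes (a,a).
Examples: (1,1), (1,1384), (1,173), (1,2), (1,346), ...
Total ordered pairs: 30


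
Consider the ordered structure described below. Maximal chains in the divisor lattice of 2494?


A maximal chain goes from the minimum element to a maximal element via cover relations.
Counting all min-to-max paths in the cover graph.
Total maximal chains: 6


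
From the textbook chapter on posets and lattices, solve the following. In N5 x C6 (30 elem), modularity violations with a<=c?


Modular law: if a <= c then a v (b ^ c) = (a v b) ^ c.
Check all triples (a,b,c) with a <= c among 30 elements.
  e.g. a=(a,0), b=(c,0), c=(b,0): lhs=(a,0) != rhs=(b,0)
  e.g. a=(a,0), b=(c,1), c=(b,0): lhs=(a,0) != rhs=(b,0)
Total violating triples: 126


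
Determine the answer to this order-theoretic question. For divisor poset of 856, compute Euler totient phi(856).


phi(n) = n * prod_{p|n} (1 - 1/p).
Prime divisors of 856: [2, 107]
phi(856) = 856 * (1 - 1/2) * (1 - 1/107)
phi(856) = 424


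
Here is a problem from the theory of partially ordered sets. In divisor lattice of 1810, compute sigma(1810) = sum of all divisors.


sigma(n) = sum of divisors.
Divisors of 1810: [1, 2, 5, 10, 181, 362, 905, 1810]
Sum = 3276


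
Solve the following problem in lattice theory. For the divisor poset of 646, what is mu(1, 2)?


In a divisor lattice, mu(a,b) = mu(b/a) where mu is the classical Mobius function.
b/a = 2/1 = 2
Prime factorization of 2: primes [2]
2 is squarefree with 1 prime factor(s), so mu(2) = (-1)^1 = -1


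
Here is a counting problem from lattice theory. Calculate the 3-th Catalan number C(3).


C(n) = C(2n, n) / (n+1).
C(6, 3) = 20
C(3) = 20 / 4 = 5


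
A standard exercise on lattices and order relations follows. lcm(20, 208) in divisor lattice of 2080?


Join=lcm.
gcd(20,208)=4
lcm=1040


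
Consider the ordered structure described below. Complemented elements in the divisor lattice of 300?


An element a is complemented if some b has a meet b = bottom, a join b = top.
a is complemented iff gcd(a, n/a)=1, i.e. a is a unitary divisor of 300.
Complemented elements: 1, 3, 4, 12, 25, 75, ... (2 more)
Count: 8


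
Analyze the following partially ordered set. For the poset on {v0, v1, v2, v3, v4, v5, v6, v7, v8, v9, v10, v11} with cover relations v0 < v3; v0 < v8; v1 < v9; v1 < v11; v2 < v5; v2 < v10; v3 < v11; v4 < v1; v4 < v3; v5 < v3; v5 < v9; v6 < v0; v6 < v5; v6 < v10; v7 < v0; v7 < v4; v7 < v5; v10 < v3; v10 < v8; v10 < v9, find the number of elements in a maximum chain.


A chain is a totally ordered subset; we count the number of elements in a maximum chain.
Compute, for each element x, the size of the longest chain ending at x:
  v2: 1
  v6: 1
  v7: 1
  v4: 2
  v0: 2
  v1: 3
  ...
A maximum chain: v7 < v4 < v1 < v9
Number of elements in the longest chain: 4


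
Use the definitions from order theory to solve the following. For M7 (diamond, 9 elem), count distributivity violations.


Distributive law: a ^ (b v c) = (a ^ b) v (a ^ c).
Check all 9^3 = 729 ordered triples (a,b,c).
  e.g. a=a1, b=a2, c=a3: lhs=a1 != rhs=0
  e.g. a=a1, b=a2, c=a4: lhs=a1 != rhs=0
Total violating triples: 210


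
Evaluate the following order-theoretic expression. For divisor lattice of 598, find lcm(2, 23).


In a divisor lattice, join = lcm (least common multiple).
Compute lcm iteratively: start with first element, then lcm(current, next).
Elements: [2, 23]
lcm(2,23) = 46
Final lcm = 46


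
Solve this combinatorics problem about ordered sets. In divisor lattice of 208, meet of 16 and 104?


In a divisor lattice, meet = gcd (greatest common divisor).
By Euclidean algorithm or factoring: gcd(16,104) = 8


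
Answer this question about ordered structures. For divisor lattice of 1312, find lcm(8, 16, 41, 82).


In a divisor lattice, join = lcm (least common multiple).
Compute lcm iteratively: start with first element, then lcm(current, next).
Elements: [8, 16, 41, 82]
lcm(8,16) = 16
lcm(16,41) = 656
lcm(656,82) = 656
Final lcm = 656


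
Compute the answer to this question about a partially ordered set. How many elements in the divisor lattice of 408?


Divisors of 408: [1, 2, 3, 4, 6, 8, 12, 17, 24, 34, 51, 68, 102, 136, 204, 408]
Count: 16


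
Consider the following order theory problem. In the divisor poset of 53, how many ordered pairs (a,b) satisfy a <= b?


The order relation is {(a,b) : a <= b}, reflexive so it includes (a,a).
Examples: (1,1), (1,53), (53,53)
Total ordered pairs: 3


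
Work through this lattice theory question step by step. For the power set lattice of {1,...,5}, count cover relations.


A cover relation a -< b holds when a < b with no c strictly between.
Cover relations:
  {} -< {1}
  {} -< {2}
  {} -< {3}
  {} -< {4}
  {} -< {5}
  {1} -< {1,2}
  {1} -< {1,3}
  {1} -< {1,4}
  ...72 more
Total: 80


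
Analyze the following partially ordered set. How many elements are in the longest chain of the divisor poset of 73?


A chain is a totally ordered subset; we count the number of elements in a maximum chain.
Compute, for each element x, the size of the longest chain ending at x:
  1: 1
  73: 2
A maximum chain: 1 < 73
Number of elements in the longest chain: 2


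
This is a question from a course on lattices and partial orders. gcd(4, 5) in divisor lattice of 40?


Meet=gcd.
gcd(4,5)=1


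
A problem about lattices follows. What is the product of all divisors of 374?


Divisors of 374: [1, 2, 11, 17, 22, 34, 187, 374]
Product = n^(d(n)/2) = 374^(8/2)
Product = 19565295376


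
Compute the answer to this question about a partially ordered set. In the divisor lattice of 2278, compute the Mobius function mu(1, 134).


In a divisor lattice, mu(a,b) = mu(b/a) where mu is the classical Mobius function.
b/a = 134/1 = 134
Prime factorization of 134: primes [2, 67]
134 is squarefree with 2 prime factor(s), so mu(134) = (-1)^2 = 1


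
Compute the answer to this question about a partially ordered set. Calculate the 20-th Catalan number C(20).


C(n) = C(2n, n) / (n+1).
C(40, 20) = 137846528820
C(20) = 137846528820 / 21 = 6564120420


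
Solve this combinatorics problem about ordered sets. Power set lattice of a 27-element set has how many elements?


Power set = 2^n.
2^27 = 134217728


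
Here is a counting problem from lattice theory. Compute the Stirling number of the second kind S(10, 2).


S(n,k) = k*S(n-1,k) + S(n-1,k-1).
S(9,2) = 255, S(9,1) = 1
S(10,2) = 2*255 + 1 = 510 + 1
S(10,2) = 511


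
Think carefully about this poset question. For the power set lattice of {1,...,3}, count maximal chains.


A maximal chain goes from the minimum element to a maximal element via cover relations.
Counting all min-to-max paths in the cover graph.
Total maximal chains: 6


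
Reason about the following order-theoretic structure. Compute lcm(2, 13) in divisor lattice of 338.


In a divisor lattice, join = lcm (least common multiple).
gcd(2,13) = 1
lcm(2,13) = 2*13/gcd = 26/1 = 26


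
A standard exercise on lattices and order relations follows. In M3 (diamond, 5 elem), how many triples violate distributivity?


Distributive law: a ^ (b v c) = (a ^ b) v (a ^ c).
Check all 5^3 = 125 ordered triples (a,b,c).
  e.g. a=a1, b=a2, c=a3: lhs=a1 != rhs=0
  e.g. a=a1, b=a3, c=a2: lhs=a1 != rhs=0
Total violating triples: 6


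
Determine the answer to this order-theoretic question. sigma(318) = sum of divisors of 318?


sigma(n) = sum of divisors.
Divisors of 318: [1, 2, 3, 6, 53, 106, 159, 318]
Sum = 648


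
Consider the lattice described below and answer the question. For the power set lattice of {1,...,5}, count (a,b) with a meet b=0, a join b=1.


Complement pair (a,b): a meet b = bottom, a join b = top.
Here: A intersect B = {} and A union B = {1,...,5}.
Pairs found: ({},{1,2,3,4,5}), ({1},{2,3,4,5}), ({2},{1,3,4,5}), ({3},{1,2,4,5}), ... (28 more)
Total ordered pairs: 32


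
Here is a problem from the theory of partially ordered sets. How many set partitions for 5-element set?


B(n) = number of set partitions of an n-element set.
B(n) satisfies the recurrence: B(n+1) = sum_k C(n,k)*B(k).
B(5) = 52


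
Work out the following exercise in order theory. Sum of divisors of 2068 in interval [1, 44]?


Interval [1,44] in divisors of 2068: [1, 2, 4, 11, 22, 44]
Sum = 84


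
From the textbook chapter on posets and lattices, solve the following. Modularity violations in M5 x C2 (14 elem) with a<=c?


Modular law: if a <= c then a v (b ^ c) = (a v b) ^ c.
Check all triples (a,b,c) with a <= c among 14 elements.
This lattice is modular (diamonds M_m and their chain-products are modular).
Total violating triples: 0


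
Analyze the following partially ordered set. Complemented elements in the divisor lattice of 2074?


An element a is complemented if some b has a meet b = bottom, a join b = top.
a is complemented iff gcd(a, n/a)=1, i.e. a is a unitary divisor of 2074.
Complemented elements: 1, 2, 17, 34, 61, 122, ... (2 more)
Count: 8


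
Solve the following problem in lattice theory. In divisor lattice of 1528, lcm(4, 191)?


Join=lcm.
gcd(4,191)=1
lcm=764


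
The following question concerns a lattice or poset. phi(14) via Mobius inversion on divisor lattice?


phi(n) = n * prod_{p|n} (1 - 1/p).
Prime divisors of 14: [2, 7]
phi(14) = 14 * (1 - 1/2) * (1 - 1/7)
phi(14) = 6


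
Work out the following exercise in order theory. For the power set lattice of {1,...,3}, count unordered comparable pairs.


A comparable pair {a,b} has a < b or b < a in the order.
Count unordered pairs where one element is strictly below the other.
Examples: {{},{1}}, {{},{2}}, {{},{3}}, {{},{1,2}}, ...
Total comparable pairs: 19


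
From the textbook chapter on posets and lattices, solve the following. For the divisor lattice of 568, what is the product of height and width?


Height = length of longest chain minus 1; width = size of largest antichain.
A maximum chain: 1 | 71 | 142 | 284 | 568  (height 4).
A maximum antichain: {2, 71}  (width 2).
Product = 4 * 2 = 8


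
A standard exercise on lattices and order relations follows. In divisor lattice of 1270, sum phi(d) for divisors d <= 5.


Divisors of 1270 up to 5: [1, 2, 5]
phi values: [1, 1, 4]
Sum = 6


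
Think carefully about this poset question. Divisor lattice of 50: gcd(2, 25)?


Meet=gcd.
gcd(2,25)=1


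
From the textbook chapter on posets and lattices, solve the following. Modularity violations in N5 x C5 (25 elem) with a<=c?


Modular law: if a <= c then a v (b ^ c) = (a v b) ^ c.
Check all triples (a,b,c) with a <= c among 25 elements.
  e.g. a=(a,0), b=(c,0), c=(b,0): lhs=(a,0) != rhs=(b,0)
  e.g. a=(a,0), b=(c,1), c=(b,0): lhs=(a,0) != rhs=(b,0)
Total violating triples: 75


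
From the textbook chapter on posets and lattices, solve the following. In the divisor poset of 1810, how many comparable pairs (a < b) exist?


A comparable pair {a,b} has a < b or b < a in the order.
Count unordered pairs where one element is strictly below the other.
Examples: {1,2}, {1,5}, {1,10}, {1,181}, ...
Total comparable pairs: 19


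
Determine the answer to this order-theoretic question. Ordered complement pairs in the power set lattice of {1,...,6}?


Complement pair (a,b): a meet b = bottom, a join b = top.
Here: A intersect B = {} and A union B = {1,...,6}.
Pairs found: ({},{1,2,3,4,5,6}), ({1},{2,3,4,5,6}), ({2},{1,3,4,5,6}), ({3},{1,2,4,5,6}), ... (60 more)
Total ordered pairs: 64


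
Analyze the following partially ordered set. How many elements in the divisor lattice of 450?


Divisors of 450: [1, 2, 3, 5, 6, 9, 10, 15, 18, 25, 30, 45, 50, 75, 90, 150, 225, 450]
Count: 18


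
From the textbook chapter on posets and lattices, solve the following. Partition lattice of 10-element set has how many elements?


B(n) = number of set partitions of an n-element set.
B(n) satisfies the recurrence: B(n+1) = sum_k C(n,k)*B(k).
B(10) = 115975


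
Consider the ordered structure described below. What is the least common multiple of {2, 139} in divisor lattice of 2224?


In a divisor lattice, join = lcm (least common multiple).
Compute lcm iteratively: start with first element, then lcm(current, next).
Elements: [2, 139]
lcm(2,139) = 278
Final lcm = 278


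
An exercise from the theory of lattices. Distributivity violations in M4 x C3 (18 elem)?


Distributive law: a ^ (b v c) = (a ^ b) v (a ^ c).
Check all 18^3 = 5832 ordered triples (a,b,c).
  e.g. a=(a1,0), b=(a2,0), c=(a3,0): lhs=(a1,0) != rhs=(0,0)
  e.g. a=(a1,0), b=(a2,0), c=(a3,1): lhs=(a1,0) != rhs=(0,0)
Total violating triples: 648


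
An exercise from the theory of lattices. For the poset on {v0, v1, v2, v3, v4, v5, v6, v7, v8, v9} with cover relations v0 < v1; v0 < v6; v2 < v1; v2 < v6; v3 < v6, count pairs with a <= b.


The order relation is {(a,b) : a <= b}, reflexive so it includes (a,a).
Examples: (v0,v0), (v0,v1), (v0,v6), (v1,v1), (v2,v1), ...
Total ordered pairs: 15


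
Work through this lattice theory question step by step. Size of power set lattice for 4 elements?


Power set = 2^n.
2^4 = 16


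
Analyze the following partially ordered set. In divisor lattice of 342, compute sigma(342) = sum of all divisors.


sigma(n) = sum of divisors.
Divisors of 342: [1, 2, 3, 6, 9, 18, 19, 38, 57, 114, 171, 342]
Sum = 780


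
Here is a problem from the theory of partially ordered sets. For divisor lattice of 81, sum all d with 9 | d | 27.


Interval [9,27] in divisors of 81: [9, 27]
Sum = 36


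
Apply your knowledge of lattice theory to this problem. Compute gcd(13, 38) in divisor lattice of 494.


In a divisor lattice, meet = gcd (greatest common divisor).
By Euclidean algorithm or factoring: gcd(13,38) = 1


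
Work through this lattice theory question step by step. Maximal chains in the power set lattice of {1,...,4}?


A maximal chain goes from the minimum element to a maximal element via cover relations.
Counting all min-to-max paths in the cover graph.
Total maximal chains: 24


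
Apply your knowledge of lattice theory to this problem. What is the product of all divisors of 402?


Divisors of 402: [1, 2, 3, 6, 67, 134, 201, 402]
Product = n^(d(n)/2) = 402^(8/2)
Product = 26115852816


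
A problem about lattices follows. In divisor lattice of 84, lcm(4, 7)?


Join=lcm.
gcd(4,7)=1
lcm=28


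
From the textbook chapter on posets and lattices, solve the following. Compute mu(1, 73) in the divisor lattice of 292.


In a divisor lattice, mu(a,b) = mu(b/a) where mu is the classical Mobius function.
b/a = 73/1 = 73
Prime factorization of 73: primes [73]
73 is squarefree with 1 prime factor(s), so mu(73) = (-1)^1 = -1


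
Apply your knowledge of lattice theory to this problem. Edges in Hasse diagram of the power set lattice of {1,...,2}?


A cover relation a -< b holds when a < b with no c strictly between.
Cover relations:
  {} -< {1}
  {} -< {2}
  {1} -< {1,2}
  {2} -< {1,2}
Total: 4


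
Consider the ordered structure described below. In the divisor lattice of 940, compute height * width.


Height = length of longest chain minus 1; width = size of largest antichain.
A maximum chain: 1 | 47 | 235 | 470 | 940  (height 4).
A maximum antichain: {4, 10, 94, 235}  (width 4).
Product = 4 * 4 = 16


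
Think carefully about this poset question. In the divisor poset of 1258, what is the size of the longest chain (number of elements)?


A chain is a totally ordered subset; we count the number of elements in a maximum chain.
Compute, for each element x, the size of the longest chain ending at x:
  1: 1
  2: 2
  17: 2
  37: 2
  34: 3
  74: 3
  ...
A maximum chain: 1 < 2 < 34 < 1258
Number of elements in the longest chain: 4


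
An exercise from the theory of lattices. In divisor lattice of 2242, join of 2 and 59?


In a divisor lattice, join = lcm (least common multiple).
gcd(2,59) = 1
lcm(2,59) = 2*59/gcd = 118/1 = 118


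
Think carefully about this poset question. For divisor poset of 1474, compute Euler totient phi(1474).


phi(n) = n * prod_{p|n} (1 - 1/p).
Prime divisors of 1474: [2, 11, 67]
phi(1474) = 1474 * (1 - 1/2) * (1 - 1/11) * (1 - 1/67)
phi(1474) = 660


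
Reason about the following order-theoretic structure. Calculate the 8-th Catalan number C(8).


C(n) = C(2n, n) / (n+1).
C(16, 8) = 12870
C(8) = 12870 / 9 = 1430


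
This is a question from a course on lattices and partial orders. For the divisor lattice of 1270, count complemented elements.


An element a is complemented if some b has a meet b = bottom, a join b = top.
a is complemented iff gcd(a, n/a)=1, i.e. a is a unitary divisor of 1270.
Complemented elements: 1, 2, 5, 10, 127, 254, ... (2 more)
Count: 8


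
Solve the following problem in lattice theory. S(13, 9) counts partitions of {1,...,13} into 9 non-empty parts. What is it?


S(n,k) = k*S(n-1,k) + S(n-1,k-1).
S(12,9) = 22275, S(12,8) = 159027
S(13,9) = 9*22275 + 159027 = 200475 + 159027
S(13,9) = 359502


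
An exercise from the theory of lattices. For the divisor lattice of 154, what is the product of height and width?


Height = length of longest chain minus 1; width = size of largest antichain.
A maximum chain: 1 | 11 | 77 | 154  (height 3).
A maximum antichain: {2, 7, 11}  (width 3).
Product = 3 * 3 = 9


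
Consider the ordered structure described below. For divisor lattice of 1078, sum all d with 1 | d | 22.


Interval [1,22] in divisors of 1078: [1, 2, 11, 22]
Sum = 36


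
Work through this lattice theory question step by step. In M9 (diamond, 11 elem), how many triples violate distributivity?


Distributive law: a ^ (b v c) = (a ^ b) v (a ^ c).
Check all 11^3 = 1331 ordered triples (a,b,c).
  e.g. a=a1, b=a2, c=a3: lhs=a1 != rhs=0
  e.g. a=a1, b=a2, c=a4: lhs=a1 != rhs=0
Total violating triples: 504


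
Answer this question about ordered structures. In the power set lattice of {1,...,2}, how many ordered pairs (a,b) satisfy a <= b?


The order relation is {(a,b) : a <= b}, reflexive so it includes (a,a).
Examples: ({},{}), ({},{1,2}), ({},{1}), ({},{2}), ({1,2},{1,2}), ...
Total ordered pairs: 9


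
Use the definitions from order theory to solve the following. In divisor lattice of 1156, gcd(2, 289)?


Meet=gcd.
gcd(2,289)=1


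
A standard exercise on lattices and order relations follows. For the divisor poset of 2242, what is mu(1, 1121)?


In a divisor lattice, mu(a,b) = mu(b/a) where mu is the classical Mobius function.
b/a = 1121/1 = 1121
Prime factorization of 1121: primes [19, 59]
1121 is squarefree with 2 prime factor(s), so mu(1121) = (-1)^2 = 1


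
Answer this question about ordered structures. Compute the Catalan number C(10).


C(n) = C(2n, n) / (n+1).
C(20, 10) = 184756
C(10) = 184756 / 11 = 16796


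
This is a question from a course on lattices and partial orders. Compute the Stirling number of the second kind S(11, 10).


S(n,k) = k*S(n-1,k) + S(n-1,k-1).
S(10,10) = 1, S(10,9) = 45
S(11,10) = 10*1 + 45 = 10 + 45
S(11,10) = 55


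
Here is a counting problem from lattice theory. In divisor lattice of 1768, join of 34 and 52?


In a divisor lattice, join = lcm (least common multiple).
gcd(34,52) = 2
lcm(34,52) = 34*52/gcd = 1768/2 = 884


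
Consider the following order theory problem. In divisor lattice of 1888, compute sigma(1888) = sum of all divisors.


sigma(n) = sum of divisors.
Divisors of 1888: [1, 2, 4, 8, 16, 32, 59, 118, 236, 472, 944, 1888]
Sum = 3780


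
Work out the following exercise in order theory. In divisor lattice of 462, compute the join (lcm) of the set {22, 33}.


In a divisor lattice, join = lcm (least common multiple).
Compute lcm iteratively: start with first element, then lcm(current, next).
Elements: [22, 33]
lcm(22,33) = 66
Final lcm = 66


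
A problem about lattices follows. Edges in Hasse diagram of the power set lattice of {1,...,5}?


A cover relation a -< b holds when a < b with no c strictly between.
Cover relations:
  {} -< {1}
  {} -< {2}
  {} -< {3}
  {} -< {4}
  {} -< {5}
  {1} -< {1,2}
  {1} -< {1,3}
  {1} -< {1,4}
  ...72 more
Total: 80


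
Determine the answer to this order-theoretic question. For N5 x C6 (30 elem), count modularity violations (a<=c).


Modular law: if a <= c then a v (b ^ c) = (a v b) ^ c.
Check all triples (a,b,c) with a <= c among 30 elements.
  e.g. a=(a,0), b=(c,0), c=(b,0): lhs=(a,0) != rhs=(b,0)
  e.g. a=(a,0), b=(c,1), c=(b,0): lhs=(a,0) != rhs=(b,0)
Total violating triples: 126


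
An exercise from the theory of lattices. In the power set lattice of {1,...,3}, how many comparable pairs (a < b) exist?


A comparable pair {a,b} has a < b or b < a in the order.
Count unordered pairs where one element is strictly below the other.
Examples: {{},{1}}, {{},{2}}, {{},{3}}, {{},{1,2}}, ...
Total comparable pairs: 19


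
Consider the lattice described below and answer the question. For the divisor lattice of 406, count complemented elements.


An element a is complemented if some b has a meet b = bottom, a join b = top.
a is complemented iff gcd(a, n/a)=1, i.e. a is a unitary divisor of 406.
Complemented elements: 1, 2, 7, 14, 29, 58, ... (2 more)
Count: 8


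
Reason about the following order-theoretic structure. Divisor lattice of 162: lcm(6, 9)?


Join=lcm.
gcd(6,9)=3
lcm=18


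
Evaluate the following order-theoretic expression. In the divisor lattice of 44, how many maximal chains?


A maximal chain goes from the minimum element to a maximal element via cover relations.
Counting all min-to-max paths in the cover graph.
Total maximal chains: 3


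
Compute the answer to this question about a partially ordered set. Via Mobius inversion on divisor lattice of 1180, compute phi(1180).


phi(n) = n * prod_{p|n} (1 - 1/p).
Prime divisors of 1180: [2, 5, 59]
phi(1180) = 1180 * (1 - 1/2) * (1 - 1/5) * (1 - 1/59)
phi(1180) = 464


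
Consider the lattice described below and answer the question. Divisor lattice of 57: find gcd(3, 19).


In a divisor lattice, meet = gcd (greatest common divisor).
By Euclidean algorithm or factoring: gcd(3,19) = 1


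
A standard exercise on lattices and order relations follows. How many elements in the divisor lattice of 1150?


Divisors of 1150: [1, 2, 5, 10, 23, 25, 46, 50, 115, 230, 575, 1150]
Count: 12
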